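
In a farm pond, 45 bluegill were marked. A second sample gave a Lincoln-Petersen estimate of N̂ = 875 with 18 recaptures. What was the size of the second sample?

From N = M·C/R: C = N·R / M = 875·18 / 45 = 15750 / 45 = 350.

C = 350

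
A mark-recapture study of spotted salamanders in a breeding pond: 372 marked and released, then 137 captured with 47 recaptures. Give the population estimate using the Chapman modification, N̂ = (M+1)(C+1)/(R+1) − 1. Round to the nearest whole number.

N ≈ 1071

N̂ = (372+1)(137+1)/(47+1) − 1 = 373·138/48 − 1
= 51474/48 − 1 ≈ 1072.4 − 1 ≈ 1071.4 → 1071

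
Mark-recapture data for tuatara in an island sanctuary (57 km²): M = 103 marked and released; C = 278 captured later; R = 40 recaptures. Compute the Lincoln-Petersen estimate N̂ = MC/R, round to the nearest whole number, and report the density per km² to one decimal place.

N̂ = 103·278/40 = 28634/40 ≈ 715.9 → 716
Density = N̂ / area = 716 / 57 ≈ 12.56 → 12.6 per km²

density ≈ 12.6 tuatara per km²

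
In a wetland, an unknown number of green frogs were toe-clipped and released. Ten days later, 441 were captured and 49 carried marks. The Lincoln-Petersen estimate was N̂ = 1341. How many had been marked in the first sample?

From N = M·C/R: M = N·R / C = 1341·49 / 441 = 65709 / 441 = 149.

M = 149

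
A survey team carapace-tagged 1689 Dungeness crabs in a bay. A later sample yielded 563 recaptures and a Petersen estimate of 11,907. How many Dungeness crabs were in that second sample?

From N = M·C/R: C = N·R / M = 11907·563 / 1689 = 6703641 / 1689 = 3969.

C = 3969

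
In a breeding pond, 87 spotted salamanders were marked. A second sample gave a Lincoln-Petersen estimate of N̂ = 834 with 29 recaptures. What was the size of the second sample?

From N = M·C/R: C = N·R / M = 834·29 / 87 = 24186 / 87 = 278.

C = 278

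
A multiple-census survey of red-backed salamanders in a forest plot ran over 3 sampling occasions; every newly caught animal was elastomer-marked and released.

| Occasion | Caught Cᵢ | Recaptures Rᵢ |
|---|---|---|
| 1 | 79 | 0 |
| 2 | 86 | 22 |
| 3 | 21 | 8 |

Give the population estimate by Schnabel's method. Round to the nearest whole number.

Marked at large before each occasion: Mᵢ = Σⱼ<ᵢ (Cⱼ − Rⱼ) → M1=0, M2=79, M3=143
Σ MᵢCᵢ = 0·79 + 79·86 + 143·21 = 0 + 6794 + 3003 = 9797
Σ Rᵢ = 0 + 22 + 8 = 30
N̂ = 9797 / 30 ≈ 326.6 → 327

N ≈ 327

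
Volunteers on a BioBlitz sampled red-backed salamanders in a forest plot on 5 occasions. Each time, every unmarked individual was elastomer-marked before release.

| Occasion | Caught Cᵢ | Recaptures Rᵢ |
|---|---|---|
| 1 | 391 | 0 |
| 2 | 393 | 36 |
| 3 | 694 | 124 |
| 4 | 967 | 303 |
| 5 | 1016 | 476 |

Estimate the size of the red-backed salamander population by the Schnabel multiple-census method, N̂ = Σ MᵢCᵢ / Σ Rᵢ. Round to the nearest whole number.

Marked at large before each occasion: Mᵢ = Σⱼ<ᵢ (Cⱼ − Rⱼ) → M1=0, M2=391, M3=748, M4=1318, M5=1982
Σ MᵢCᵢ = 0·391 + 391·393 + 748·694 + 1318·967 + 1982·1016 = 0 + 153663 + 519112 + 1274506 + 2013712 = 3960993
Σ Rᵢ = 0 + 36 + 124 + 303 + 476 = 939
N̂ = 3960993 / 939 ≈ 4218.3 → 4218

N ≈ 4218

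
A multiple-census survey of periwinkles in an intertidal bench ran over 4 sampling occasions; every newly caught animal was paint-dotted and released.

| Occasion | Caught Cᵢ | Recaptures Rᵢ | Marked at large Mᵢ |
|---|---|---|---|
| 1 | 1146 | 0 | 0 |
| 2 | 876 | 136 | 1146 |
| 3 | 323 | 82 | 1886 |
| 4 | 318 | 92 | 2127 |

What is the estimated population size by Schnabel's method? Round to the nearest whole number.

N ≈ 7385

Σ MᵢCᵢ = 0·1146 + 1146·876 + 1886·323 + 2127·318 = 0 + 1003896 + 609178 + 676386 = 2289460
Σ Rᵢ = 0 + 136 + 82 + 92 = 310
N̂ = 2289460 / 310 ≈ 7385.4 → 7385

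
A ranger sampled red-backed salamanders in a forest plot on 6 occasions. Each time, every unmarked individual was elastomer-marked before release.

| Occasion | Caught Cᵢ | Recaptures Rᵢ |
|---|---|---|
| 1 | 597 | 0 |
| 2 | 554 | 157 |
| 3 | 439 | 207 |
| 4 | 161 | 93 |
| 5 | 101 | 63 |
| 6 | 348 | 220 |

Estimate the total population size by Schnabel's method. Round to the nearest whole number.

N ≈ 2106

Marked at large before each occasion: Mᵢ = Σⱼ<ᵢ (Cⱼ − Rⱼ) → M1=0, M2=597, M3=994, M4=1226, M5=1294, M6=1332
Σ MᵢCᵢ = 0·597 + 597·554 + 994·439 + 1226·161 + 1294·101 + 1332·348 = 0 + 330738 + 436366 + 197386 + 130694 + 463536 = 1558720
Σ Rᵢ = 0 + 157 + 207 + 93 + 63 + 220 = 740
N̂ = 1558720 / 740 ≈ 2106.4 → 2106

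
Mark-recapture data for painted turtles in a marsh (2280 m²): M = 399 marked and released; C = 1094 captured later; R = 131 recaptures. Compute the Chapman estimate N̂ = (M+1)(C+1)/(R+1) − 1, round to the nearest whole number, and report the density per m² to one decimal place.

density ≈ 1.5 painted turtles per m²

N̂ = 400·1095/132 − 1 = 438000/132 − 1 ≈ 3317.2 → 3317
Density = N̂ / area = 3317 / 2280 ≈ 1.45 → 1.5 per m²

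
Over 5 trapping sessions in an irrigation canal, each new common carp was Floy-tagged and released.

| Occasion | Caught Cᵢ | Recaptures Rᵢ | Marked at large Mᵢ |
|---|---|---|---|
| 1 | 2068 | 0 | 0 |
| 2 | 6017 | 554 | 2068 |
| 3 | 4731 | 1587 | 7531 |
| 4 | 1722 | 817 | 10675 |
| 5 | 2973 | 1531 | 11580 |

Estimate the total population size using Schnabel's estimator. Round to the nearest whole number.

Σ MᵢCᵢ = 0·2068 + 2068·6017 + 7531·4731 + 10675·1722 + 11580·2973 = 0 + 12443156 + 35629161 + 18382350 + 34427340 = 100882007
Σ Rᵢ = 0 + 554 + 1587 + 817 + 1531 = 4489
N̂ = 100882007 / 4489 ≈ 22473.2 → 22473

N ≈ 22,473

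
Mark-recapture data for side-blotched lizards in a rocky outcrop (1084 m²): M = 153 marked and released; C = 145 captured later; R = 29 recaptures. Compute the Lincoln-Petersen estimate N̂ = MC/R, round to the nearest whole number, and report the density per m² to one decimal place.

N̂ = 153·145/29 = 22185/29 = 765
Density = N̂ / area = 765 / 1084 ≈ 0.71 → 0.7 per m²

density ≈ 0.7 side-blotched lizards per m²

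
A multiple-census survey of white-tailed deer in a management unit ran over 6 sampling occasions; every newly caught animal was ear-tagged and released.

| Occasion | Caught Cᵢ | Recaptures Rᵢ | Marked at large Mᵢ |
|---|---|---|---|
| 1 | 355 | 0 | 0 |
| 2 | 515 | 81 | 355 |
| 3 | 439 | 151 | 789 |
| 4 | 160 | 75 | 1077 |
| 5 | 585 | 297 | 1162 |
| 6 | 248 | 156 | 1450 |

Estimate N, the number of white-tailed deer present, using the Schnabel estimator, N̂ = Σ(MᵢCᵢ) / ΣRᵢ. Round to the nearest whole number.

Σ MᵢCᵢ = 0·355 + 355·515 + 789·439 + 1077·160 + 1162·585 + 1450·248 = 0 + 182825 + 346371 + 172320 + 679770 + 359600 = 1740886
Σ Rᵢ = 0 + 81 + 151 + 75 + 297 + 156 = 760
N̂ = 1740886 / 760 ≈ 2290.6 → 2291

N ≈ 2291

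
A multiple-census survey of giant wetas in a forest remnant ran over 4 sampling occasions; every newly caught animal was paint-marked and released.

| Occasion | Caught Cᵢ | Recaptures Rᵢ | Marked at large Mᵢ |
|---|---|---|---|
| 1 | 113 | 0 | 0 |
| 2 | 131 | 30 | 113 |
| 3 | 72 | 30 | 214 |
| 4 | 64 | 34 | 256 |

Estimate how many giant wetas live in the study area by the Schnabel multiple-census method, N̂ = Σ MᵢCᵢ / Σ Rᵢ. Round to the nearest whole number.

Σ MᵢCᵢ = 0·113 + 113·131 + 214·72 + 256·64 = 0 + 14803 + 15408 + 16384 = 46595
Σ Rᵢ = 0 + 30 + 30 + 34 = 94
N̂ = 46595 / 94 ≈ 495.7 → 496

N ≈ 496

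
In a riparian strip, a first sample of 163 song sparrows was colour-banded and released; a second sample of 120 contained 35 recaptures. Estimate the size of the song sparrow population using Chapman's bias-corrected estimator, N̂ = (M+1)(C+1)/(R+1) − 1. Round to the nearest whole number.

N̂ = (163+1)(120+1)/(35+1) − 1 = 164·121/36 − 1
= 19844/36 − 1 ≈ 551.2 − 1 ≈ 550.2 → 550

N ≈ 550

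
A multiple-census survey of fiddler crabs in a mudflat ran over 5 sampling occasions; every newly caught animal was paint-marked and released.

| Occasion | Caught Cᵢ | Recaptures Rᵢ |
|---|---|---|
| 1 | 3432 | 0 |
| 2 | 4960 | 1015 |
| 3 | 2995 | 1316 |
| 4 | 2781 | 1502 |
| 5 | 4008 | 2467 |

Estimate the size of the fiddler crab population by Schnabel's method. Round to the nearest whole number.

Marked at large before each occasion: Mᵢ = Σⱼ<ᵢ (Cⱼ − Rⱼ) → M1=0, M2=3432, M3=7377, M4=9056, M5=10335
Σ MᵢCᵢ = 0·3432 + 3432·4960 + 7377·2995 + 9056·2781 + 10335·4008 = 0 + 17022720 + 22094115 + 25184736 + 41422680 = 105724251
Σ Rᵢ = 0 + 1015 + 1316 + 1502 + 2467 = 6300
N̂ = 105724251 / 6300 ≈ 16781.6 → 16782

N ≈ 16,782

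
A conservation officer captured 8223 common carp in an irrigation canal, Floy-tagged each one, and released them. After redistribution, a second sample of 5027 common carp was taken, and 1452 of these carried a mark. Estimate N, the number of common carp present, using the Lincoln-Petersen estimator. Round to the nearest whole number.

N ≈ 28,469

If marked individuals mix randomly, R/C ≈ M/N, giving N ≈ M·C/R.
N = (8223 × 5027) / 1452 = 41337021 / 1452 ≈ 28469.0 → 28469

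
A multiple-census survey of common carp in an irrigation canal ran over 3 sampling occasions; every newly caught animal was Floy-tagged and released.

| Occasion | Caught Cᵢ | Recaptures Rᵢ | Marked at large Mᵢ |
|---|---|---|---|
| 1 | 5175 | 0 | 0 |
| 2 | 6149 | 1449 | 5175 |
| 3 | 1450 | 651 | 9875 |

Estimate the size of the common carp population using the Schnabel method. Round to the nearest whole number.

N ≈ 21,971

Σ MᵢCᵢ = 0·5175 + 5175·6149 + 9875·1450 = 0 + 31821075 + 14318750 = 46139825
Σ Rᵢ = 0 + 1449 + 651 = 2100
N̂ = 46139825 / 2100 ≈ 21971.3 → 21971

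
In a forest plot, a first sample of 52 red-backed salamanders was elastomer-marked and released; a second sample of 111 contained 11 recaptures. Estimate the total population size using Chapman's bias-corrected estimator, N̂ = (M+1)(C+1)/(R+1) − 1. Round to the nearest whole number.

N ≈ 494

N̂ = (52+1)(111+1)/(11+1) − 1 = 53·112/12 − 1
= 5936/12 − 1 ≈ 494.7 − 1 ≈ 493.7 → 494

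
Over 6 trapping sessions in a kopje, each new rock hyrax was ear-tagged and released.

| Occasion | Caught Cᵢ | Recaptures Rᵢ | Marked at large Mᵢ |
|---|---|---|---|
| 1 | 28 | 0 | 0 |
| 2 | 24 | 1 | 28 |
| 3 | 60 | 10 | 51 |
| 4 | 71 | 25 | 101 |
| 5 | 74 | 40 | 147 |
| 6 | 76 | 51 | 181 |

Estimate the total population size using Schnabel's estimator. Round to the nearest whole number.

Σ MᵢCᵢ = 0·28 + 28·24 + 51·60 + 101·71 + 147·74 + 181·76 = 0 + 672 + 3060 + 7171 + 10878 + 13756 = 35537
Σ Rᵢ = 0 + 1 + 10 + 25 + 40 + 51 = 127
N̂ = 35537 / 127 ≈ 279.8 → 280

N ≈ 280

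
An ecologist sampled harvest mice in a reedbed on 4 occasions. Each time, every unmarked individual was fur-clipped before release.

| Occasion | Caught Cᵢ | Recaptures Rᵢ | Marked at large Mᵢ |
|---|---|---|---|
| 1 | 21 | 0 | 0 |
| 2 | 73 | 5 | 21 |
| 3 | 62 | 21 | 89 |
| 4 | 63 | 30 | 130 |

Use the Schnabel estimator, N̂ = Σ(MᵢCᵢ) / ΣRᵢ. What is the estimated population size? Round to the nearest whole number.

Σ MᵢCᵢ = 0·21 + 21·73 + 89·62 + 130·63 = 0 + 1533 + 5518 + 8190 = 15241
Σ Rᵢ = 0 + 5 + 21 + 30 = 56
N̂ = 15241 / 56 ≈ 272.2 → 272

N ≈ 272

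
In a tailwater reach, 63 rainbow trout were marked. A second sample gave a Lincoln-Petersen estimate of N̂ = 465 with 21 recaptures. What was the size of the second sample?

From N = M·C/R: C = N·R / M = 465·21 / 63 = 9765 / 63 = 155.

C = 155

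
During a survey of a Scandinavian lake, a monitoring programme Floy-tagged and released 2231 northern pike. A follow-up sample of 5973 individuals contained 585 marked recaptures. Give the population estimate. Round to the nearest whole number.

If marked individuals mix randomly, R/C ≈ M/N, giving N ≈ M·C/R.
N = (2231 × 5973) / 585 = 13325763 / 585 ≈ 22779.1 → 22779

N ≈ 22,779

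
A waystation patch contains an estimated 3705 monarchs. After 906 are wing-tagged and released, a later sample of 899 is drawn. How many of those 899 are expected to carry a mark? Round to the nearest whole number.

expected recaptures ≈ 220

Expected recaptures E[R] = M·C / N.
E[R] = 906 × 899 / 3705 = 814494 / 3705 ≈ 219.8 → 220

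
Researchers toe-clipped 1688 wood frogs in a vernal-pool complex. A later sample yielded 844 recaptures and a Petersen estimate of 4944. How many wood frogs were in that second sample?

From N = M·C/R: C = N·R / M = 4944·844 / 1688 = 4172736 / 1688 = 2472.

C = 2472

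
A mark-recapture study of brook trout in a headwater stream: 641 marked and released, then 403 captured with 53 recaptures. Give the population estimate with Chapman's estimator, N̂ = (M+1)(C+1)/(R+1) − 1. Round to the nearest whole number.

N̂ = (641+1)(403+1)/(53+1) − 1 = 642·404/54 − 1
= 259368/54 − 1 ≈ 4803.1 − 1 ≈ 4802.1 → 4802

N ≈ 4802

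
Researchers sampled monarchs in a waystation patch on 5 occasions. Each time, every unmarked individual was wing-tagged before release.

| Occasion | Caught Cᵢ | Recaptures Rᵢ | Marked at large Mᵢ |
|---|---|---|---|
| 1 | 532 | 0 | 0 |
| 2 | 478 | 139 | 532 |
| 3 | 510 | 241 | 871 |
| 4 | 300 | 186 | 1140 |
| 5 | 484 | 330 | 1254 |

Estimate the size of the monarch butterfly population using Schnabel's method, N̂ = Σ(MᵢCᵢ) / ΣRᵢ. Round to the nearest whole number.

Σ MᵢCᵢ = 0·532 + 532·478 + 871·510 + 1140·300 + 1254·484 = 0 + 254296 + 444210 + 342000 + 606936 = 1647442
Σ Rᵢ = 0 + 139 + 241 + 186 + 330 = 896
N̂ = 1647442 / 896 ≈ 1838.7 → 1839

N ≈ 1839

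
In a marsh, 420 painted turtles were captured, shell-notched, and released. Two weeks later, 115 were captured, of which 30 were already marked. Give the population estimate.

N = (420 × 115) / 30 = 48300 / 30 = 1610

N = 1610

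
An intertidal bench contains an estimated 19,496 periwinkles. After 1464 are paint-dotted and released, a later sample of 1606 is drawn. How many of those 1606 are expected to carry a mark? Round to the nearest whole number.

Expected recaptures E[R] = M·C / N.
E[R] = 1464 × 1606 / 19496 = 2351184 / 19496 ≈ 120.6 → 121

expected recaptures ≈ 121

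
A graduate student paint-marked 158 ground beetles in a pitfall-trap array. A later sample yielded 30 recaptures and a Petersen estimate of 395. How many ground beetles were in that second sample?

C = 75

From N = M·C/R: C = N·R / M = 395·30 / 158 = 11850 / 158 = 75.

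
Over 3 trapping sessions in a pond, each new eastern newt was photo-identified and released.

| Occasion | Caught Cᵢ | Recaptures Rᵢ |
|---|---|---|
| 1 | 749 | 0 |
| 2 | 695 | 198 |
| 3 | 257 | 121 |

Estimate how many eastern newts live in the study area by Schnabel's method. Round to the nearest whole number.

Marked at large before each occasion: Mᵢ = Σⱼ<ᵢ (Cⱼ − Rⱼ) → M1=0, M2=749, M3=1246
Σ MᵢCᵢ = 0·749 + 749·695 + 1246·257 = 0 + 520555 + 320222 = 840777
Σ Rᵢ = 0 + 198 + 121 = 319
N̂ = 840777 / 319 ≈ 2635.7 → 2636

N ≈ 2636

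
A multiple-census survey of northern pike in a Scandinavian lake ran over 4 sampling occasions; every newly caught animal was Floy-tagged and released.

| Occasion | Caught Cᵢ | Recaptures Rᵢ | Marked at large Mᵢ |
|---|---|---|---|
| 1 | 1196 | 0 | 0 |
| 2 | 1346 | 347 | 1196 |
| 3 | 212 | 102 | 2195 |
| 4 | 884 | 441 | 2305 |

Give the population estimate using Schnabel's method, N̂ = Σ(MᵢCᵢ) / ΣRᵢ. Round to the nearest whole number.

N ≈ 4621

Σ MᵢCᵢ = 0·1196 + 1196·1346 + 2195·212 + 2305·884 = 0 + 1609816 + 465340 + 2037620 = 4112776
Σ Rᵢ = 0 + 347 + 102 + 441 = 890
N̂ = 4112776 / 890 ≈ 4621.1 → 4621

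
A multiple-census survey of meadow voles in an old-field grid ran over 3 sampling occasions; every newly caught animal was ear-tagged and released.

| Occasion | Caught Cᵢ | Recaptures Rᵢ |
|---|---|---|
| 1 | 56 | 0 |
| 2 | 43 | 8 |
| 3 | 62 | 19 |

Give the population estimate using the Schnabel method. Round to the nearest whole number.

N ≈ 298

Marked at large before each occasion: Mᵢ = Σⱼ<ᵢ (Cⱼ − Rⱼ) → M1=0, M2=56, M3=91
Σ MᵢCᵢ = 0·56 + 56·43 + 91·62 = 0 + 2408 + 5642 = 8050
Σ Rᵢ = 0 + 8 + 19 = 27
N̂ = 8050 / 27 ≈ 298.1 → 298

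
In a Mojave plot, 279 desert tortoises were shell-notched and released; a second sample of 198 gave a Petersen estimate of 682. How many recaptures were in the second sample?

R = 81

From N = M·C/R: R = M·C / N = 279·198 / 682 = 55242 / 682 = 81.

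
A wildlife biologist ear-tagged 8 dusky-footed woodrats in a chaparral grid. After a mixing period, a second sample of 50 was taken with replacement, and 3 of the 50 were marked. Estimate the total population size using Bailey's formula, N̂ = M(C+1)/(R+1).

N = 102

N̂ = 8·(50+1)/(3+1) = 8·51/4 = 408/4 = 102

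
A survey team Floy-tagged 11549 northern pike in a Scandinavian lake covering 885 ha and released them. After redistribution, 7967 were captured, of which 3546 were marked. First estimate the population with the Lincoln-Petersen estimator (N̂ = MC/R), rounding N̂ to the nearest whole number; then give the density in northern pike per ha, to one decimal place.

N̂ = 11549·7967/3546 = 92010883/3546 ≈ 25947.8 → 25948
Density = N̂ / area = 25948 / 885 ≈ 29.32 → 29.3 per ha

density ≈ 29.3 northern pike per ha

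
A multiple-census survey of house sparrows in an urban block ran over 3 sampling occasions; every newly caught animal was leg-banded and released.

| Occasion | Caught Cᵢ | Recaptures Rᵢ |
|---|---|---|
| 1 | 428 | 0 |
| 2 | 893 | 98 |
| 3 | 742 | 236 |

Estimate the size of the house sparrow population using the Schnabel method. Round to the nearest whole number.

N ≈ 3861

Marked at large before each occasion: Mᵢ = Σⱼ<ᵢ (Cⱼ − Rⱼ) → M1=0, M2=428, M3=1223
Σ MᵢCᵢ = 0·428 + 428·893 + 1223·742 = 0 + 382204 + 907466 = 1289670
Σ Rᵢ = 0 + 98 + 236 = 334
N̂ = 1289670 / 334 ≈ 3861.3 → 3861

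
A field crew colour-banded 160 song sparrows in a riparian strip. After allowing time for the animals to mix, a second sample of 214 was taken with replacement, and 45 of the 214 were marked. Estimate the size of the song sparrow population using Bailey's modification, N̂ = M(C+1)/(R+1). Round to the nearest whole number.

N ≈ 748

N̂ = 160·(214+1)/(45+1) = 160·215/46 = 34400/46 ≈ 747.8 → 748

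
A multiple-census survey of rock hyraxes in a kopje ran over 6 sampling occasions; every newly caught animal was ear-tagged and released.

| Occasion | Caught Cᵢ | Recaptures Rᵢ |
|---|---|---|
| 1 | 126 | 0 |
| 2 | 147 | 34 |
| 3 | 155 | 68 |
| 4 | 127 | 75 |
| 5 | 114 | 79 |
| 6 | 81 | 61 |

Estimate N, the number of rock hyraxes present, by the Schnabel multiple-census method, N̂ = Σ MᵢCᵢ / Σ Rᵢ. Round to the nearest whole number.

Marked at large before each occasion: Mᵢ = Σⱼ<ᵢ (Cⱼ − Rⱼ) → M1=0, M2=126, M3=239, M4=326, M5=378, M6=413
Σ MᵢCᵢ = 0·126 + 126·147 + 239·155 + 326·127 + 378·114 + 413·81 = 0 + 18522 + 37045 + 41402 + 43092 + 33453 = 173514
Σ Rᵢ = 0 + 34 + 68 + 75 + 79 + 61 = 317
N̂ = 173514 / 317 ≈ 547.4 → 547

N ≈ 547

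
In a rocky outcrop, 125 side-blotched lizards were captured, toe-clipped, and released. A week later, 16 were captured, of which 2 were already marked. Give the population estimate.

N = (125 × 16) / 2 = 2000 / 2 = 1000

N = 1000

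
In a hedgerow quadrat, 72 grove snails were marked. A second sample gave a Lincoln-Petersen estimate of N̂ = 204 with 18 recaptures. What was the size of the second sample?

From N = M·C/R: C = N·R / M = 204·18 / 72 = 3672 / 72 = 51.

C = 51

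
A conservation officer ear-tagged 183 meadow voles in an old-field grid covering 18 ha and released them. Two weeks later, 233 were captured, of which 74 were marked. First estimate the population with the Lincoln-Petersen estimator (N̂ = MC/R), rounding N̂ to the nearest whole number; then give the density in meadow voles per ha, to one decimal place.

density ≈ 32.0 meadow voles per ha

N̂ = 183·233/74 = 42639/74 ≈ 576.2 → 576
Density = N̂ / area = 576 / 18 = 32.0 per ha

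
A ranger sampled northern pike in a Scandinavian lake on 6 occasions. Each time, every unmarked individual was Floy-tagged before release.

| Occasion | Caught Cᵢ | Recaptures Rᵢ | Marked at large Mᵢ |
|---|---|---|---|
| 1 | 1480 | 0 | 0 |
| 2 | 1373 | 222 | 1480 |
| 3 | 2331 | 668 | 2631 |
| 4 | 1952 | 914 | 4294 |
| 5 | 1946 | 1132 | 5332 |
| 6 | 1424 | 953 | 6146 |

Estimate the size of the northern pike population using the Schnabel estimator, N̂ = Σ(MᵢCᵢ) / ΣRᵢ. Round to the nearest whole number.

Σ MᵢCᵢ = 0·1480 + 1480·1373 + 2631·2331 + 4294·1952 + 5332·1946 + 6146·1424 = 0 + 2032040 + 6132861 + 8381888 + 10376072 + 8751904 = 35674765
Σ Rᵢ = 0 + 222 + 668 + 914 + 1132 + 953 = 3889
N̂ = 35674765 / 3889 ≈ 9173.2 → 9173

N ≈ 9173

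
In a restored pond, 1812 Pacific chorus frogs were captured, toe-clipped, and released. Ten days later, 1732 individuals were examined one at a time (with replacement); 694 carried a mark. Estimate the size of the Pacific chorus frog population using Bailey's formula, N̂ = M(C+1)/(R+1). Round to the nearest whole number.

N̂ = 1812·(1732+1)/(694+1) = 1812·1733/695 = 3140196/695 ≈ 4518.3 → 4518

N ≈ 4518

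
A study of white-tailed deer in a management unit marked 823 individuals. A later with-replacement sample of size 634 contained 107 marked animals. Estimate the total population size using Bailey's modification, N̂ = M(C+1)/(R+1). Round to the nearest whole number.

N̂ = 823·(634+1)/(107+1) = 823·635/108 = 522605/108 ≈ 4838.9 → 4839

N ≈ 4839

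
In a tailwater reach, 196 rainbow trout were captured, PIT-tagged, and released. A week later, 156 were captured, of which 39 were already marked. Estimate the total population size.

N = 784

N = (196 × 156) / 39 = 30576 / 39 = 784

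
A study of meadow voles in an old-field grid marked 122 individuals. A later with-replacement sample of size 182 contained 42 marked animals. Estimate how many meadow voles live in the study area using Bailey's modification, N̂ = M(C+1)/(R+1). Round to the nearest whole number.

N ≈ 519

N̂ = 122·(182+1)/(42+1) = 122·183/43 = 22326/43 ≈ 519.2 → 519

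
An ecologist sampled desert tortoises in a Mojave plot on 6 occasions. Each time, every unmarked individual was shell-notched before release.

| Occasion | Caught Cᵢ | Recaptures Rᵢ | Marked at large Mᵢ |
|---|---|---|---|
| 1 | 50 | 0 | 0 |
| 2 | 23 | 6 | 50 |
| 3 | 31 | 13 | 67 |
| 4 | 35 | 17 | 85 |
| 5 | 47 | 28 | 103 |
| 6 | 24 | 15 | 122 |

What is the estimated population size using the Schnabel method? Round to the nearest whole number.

Σ MᵢCᵢ = 0·50 + 50·23 + 67·31 + 85·35 + 103·47 + 122·24 = 0 + 1150 + 2077 + 2975 + 4841 + 2928 = 13971
Σ Rᵢ = 0 + 6 + 13 + 17 + 28 + 15 = 79
N̂ = 13971 / 79 ≈ 176.8 → 177

N ≈ 177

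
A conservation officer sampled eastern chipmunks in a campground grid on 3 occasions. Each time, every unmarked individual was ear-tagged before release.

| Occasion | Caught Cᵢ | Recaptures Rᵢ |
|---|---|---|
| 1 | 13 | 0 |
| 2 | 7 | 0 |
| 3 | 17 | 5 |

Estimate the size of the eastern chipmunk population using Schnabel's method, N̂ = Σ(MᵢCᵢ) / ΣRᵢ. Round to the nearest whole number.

Marked at large before each occasion: Mᵢ = Σⱼ<ᵢ (Cⱼ − Rⱼ) → M1=0, M2=13, M3=20
Σ MᵢCᵢ = 0·13 + 13·7 + 20·17 = 0 + 91 + 340 = 431
Σ Rᵢ = 0 + 0 + 5 = 5
N̂ = 431 / 5 ≈ 86.2 → 86

N ≈ 86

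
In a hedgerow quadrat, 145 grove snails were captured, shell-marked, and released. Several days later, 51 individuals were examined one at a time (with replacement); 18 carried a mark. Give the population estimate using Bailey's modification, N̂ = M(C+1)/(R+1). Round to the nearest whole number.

N̂ = 145·(51+1)/(18+1) = 145·52/19 = 7540/19 ≈ 396.8 → 397

N ≈ 397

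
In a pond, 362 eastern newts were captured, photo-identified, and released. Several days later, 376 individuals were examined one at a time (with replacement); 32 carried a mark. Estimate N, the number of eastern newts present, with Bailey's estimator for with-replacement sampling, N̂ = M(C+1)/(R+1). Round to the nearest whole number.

N ≈ 4136

N̂ = 362·(376+1)/(32+1) = 362·377/33 = 136474/33 ≈ 4135.6 → 4136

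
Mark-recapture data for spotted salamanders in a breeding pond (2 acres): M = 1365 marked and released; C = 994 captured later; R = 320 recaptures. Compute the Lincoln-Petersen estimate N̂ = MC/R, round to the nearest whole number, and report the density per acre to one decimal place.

N̂ = 1365·994/320 = 1356810/320 ≈ 4240.0 → 4240
Density = N̂ / area = 4240 / 2 = 2120.0 per acre

density ≈ 2120.0 spotted salamanders per acre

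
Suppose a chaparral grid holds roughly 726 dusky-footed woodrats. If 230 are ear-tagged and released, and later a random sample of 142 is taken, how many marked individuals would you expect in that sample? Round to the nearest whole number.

expected recaptures ≈ 45

Expected recaptures E[R] = M·C / N.
E[R] = 230 × 142 / 726 = 32660 / 726 ≈ 45.0 → 45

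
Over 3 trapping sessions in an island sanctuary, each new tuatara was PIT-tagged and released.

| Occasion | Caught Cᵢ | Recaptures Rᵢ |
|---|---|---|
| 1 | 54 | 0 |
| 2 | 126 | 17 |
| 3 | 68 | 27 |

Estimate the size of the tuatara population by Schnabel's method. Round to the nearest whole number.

N ≈ 407

Marked at large before each occasion: Mᵢ = Σⱼ<ᵢ (Cⱼ − Rⱼ) → M1=0, M2=54, M3=163
Σ MᵢCᵢ = 0·54 + 54·126 + 163·68 = 0 + 6804 + 11084 = 17888
Σ Rᵢ = 0 + 17 + 27 = 44
N̂ = 17888 / 44 ≈ 406.5 → 407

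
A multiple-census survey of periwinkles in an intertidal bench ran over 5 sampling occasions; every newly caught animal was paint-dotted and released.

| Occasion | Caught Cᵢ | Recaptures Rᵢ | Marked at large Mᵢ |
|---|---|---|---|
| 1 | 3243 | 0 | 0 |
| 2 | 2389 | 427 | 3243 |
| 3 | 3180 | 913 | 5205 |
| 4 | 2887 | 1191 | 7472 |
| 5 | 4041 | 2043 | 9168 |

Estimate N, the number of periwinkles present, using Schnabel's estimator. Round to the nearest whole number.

N ≈ 18,128

Σ MᵢCᵢ = 0·3243 + 3243·2389 + 5205·3180 + 7472·2887 + 9168·4041 = 0 + 7747527 + 16551900 + 21571664 + 37047888 = 82918979
Σ Rᵢ = 0 + 427 + 913 + 1191 + 2043 = 4574
N̂ = 82918979 / 4574 ≈ 18128.3 → 18128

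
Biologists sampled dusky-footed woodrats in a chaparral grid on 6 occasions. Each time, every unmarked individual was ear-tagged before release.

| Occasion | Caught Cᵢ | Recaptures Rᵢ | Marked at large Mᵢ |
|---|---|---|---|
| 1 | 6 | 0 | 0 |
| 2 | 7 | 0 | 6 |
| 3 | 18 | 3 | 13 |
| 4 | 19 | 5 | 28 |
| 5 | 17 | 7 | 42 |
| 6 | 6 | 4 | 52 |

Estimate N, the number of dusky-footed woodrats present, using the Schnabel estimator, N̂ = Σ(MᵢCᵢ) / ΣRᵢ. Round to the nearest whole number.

N ≈ 97

Σ MᵢCᵢ = 0·6 + 6·7 + 13·18 + 28·19 + 42·17 + 52·6 = 0 + 42 + 234 + 532 + 714 + 312 = 1834
Σ Rᵢ = 0 + 0 + 3 + 5 + 7 + 4 = 19
N̂ = 1834 / 19 ≈ 96.5 → 97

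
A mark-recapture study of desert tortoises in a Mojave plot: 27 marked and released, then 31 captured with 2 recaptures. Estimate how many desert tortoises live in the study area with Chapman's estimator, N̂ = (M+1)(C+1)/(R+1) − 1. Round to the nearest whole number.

N ≈ 298

N̂ = (27+1)(31+1)/(2+1) − 1 = 28·32/3 − 1
= 896/3 − 1 ≈ 298.7 − 1 ≈ 297.7 → 298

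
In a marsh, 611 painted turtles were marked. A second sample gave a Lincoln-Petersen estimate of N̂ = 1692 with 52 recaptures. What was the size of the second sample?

C = 144

From N = M·C/R: C = N·R / M = 1692·52 / 611 = 87984 / 611 = 144.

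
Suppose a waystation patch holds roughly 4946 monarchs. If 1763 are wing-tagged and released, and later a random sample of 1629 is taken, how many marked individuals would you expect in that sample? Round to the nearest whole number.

expected recaptures ≈ 581

Expected recaptures E[R] = M·C / N.
E[R] = 1763 × 1629 / 4946 = 2871927 / 4946 ≈ 580.7 → 581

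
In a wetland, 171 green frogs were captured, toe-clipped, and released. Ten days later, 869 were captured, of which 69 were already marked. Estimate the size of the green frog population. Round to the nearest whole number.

Lincoln-Petersen assumes M/N = R/C, so N = M·C / R.
N = (171 × 869) / 69 = 148599 / 69 ≈ 2153.6 → 2154

N ≈ 2154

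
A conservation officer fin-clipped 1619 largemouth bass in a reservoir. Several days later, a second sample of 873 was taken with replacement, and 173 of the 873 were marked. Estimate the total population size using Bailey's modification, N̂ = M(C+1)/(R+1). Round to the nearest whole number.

N̂ = 1619·(873+1)/(173+1) = 1619·874/174 = 1415006/174 ≈ 8132.2 → 8132

N ≈ 8132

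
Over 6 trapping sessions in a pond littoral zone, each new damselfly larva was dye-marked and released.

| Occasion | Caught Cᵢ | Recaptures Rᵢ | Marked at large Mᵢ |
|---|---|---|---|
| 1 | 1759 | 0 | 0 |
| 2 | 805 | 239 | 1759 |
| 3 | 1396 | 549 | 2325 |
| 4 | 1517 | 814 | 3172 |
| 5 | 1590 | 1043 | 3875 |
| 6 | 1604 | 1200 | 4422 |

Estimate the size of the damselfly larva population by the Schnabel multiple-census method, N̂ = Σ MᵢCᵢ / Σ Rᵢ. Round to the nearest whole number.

Σ MᵢCᵢ = 0·1759 + 1759·805 + 2325·1396 + 3172·1517 + 3875·1590 + 4422·1604 = 0 + 1415995 + 3245700 + 4811924 + 6161250 + 7092888 = 22727757
Σ Rᵢ = 0 + 239 + 549 + 814 + 1043 + 1200 = 3845
N̂ = 22727757 / 3845 ≈ 5911.0 → 5911

N ≈ 5911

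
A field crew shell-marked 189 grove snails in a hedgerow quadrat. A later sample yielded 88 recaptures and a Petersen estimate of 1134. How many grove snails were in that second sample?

C = 528

From N = M·C/R: C = N·R / M = 1134·88 / 189 = 99792 / 189 = 528.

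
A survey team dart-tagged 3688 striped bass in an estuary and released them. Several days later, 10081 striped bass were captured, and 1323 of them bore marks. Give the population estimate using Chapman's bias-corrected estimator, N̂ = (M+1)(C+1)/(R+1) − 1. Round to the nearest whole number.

N̂ = (3688+1)(10081+1)/(1323+1) − 1 = 3689·10082/1324 − 1
= 37192498/1324 − 1 ≈ 28091.0 − 1 ≈ 28090.0 → 28090

N ≈ 28,090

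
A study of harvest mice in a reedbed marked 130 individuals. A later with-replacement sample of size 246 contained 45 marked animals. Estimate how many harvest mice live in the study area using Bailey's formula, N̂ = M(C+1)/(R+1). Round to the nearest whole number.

N ≈ 698

N̂ = 130·(246+1)/(45+1) = 130·247/46 = 32110/46 ≈ 698.0 → 698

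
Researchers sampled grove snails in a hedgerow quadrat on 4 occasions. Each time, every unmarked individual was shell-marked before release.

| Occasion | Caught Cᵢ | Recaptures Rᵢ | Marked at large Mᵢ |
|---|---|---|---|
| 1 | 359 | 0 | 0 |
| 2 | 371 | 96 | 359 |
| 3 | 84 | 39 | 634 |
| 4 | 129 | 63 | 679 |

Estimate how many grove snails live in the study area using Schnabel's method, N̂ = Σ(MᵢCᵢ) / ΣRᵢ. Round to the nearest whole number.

N ≈ 1384

Σ MᵢCᵢ = 0·359 + 359·371 + 634·84 + 679·129 = 0 + 133189 + 53256 + 87591 = 274036
Σ Rᵢ = 0 + 96 + 39 + 63 = 198
N̂ = 274036 / 198 ≈ 1384.0 → 1384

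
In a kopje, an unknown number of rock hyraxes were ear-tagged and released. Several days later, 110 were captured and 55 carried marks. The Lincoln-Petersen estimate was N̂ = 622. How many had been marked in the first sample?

M = 311

From N = M·C/R: M = N·R / C = 622·55 / 110 = 34210 / 110 = 311.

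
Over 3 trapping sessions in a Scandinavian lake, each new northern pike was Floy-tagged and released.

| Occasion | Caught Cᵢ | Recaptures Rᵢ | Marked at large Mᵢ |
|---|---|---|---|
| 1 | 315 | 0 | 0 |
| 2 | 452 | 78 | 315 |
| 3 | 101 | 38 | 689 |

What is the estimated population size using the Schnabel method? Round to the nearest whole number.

Σ MᵢCᵢ = 0·315 + 315·452 + 689·101 = 0 + 142380 + 69589 = 211969
Σ Rᵢ = 0 + 78 + 38 = 116
N̂ = 211969 / 116 ≈ 1827.3 → 1827

N ≈ 1827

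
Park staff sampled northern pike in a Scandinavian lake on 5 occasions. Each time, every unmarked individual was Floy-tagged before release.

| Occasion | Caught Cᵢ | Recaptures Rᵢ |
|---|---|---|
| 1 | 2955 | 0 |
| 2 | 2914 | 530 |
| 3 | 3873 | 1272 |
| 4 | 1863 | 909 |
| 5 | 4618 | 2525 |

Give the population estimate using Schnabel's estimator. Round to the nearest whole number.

N ≈ 16,263

Marked at large before each occasion: Mᵢ = Σⱼ<ᵢ (Cⱼ − Rⱼ) → M1=0, M2=2955, M3=5339, M4=7940, M5=8894
Σ MᵢCᵢ = 0·2955 + 2955·2914 + 5339·3873 + 7940·1863 + 8894·4618 = 0 + 8610870 + 20677947 + 14792220 + 41072492 = 85153529
Σ Rᵢ = 0 + 530 + 1272 + 909 + 2525 = 5236
N̂ = 85153529 / 5236 ≈ 16263.1 → 16263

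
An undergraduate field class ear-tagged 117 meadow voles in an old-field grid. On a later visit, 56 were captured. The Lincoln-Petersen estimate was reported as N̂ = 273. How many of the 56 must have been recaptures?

R = 24

From N = M·C/R: R = M·C / N = 117·56 / 273 = 6552 / 273 = 24.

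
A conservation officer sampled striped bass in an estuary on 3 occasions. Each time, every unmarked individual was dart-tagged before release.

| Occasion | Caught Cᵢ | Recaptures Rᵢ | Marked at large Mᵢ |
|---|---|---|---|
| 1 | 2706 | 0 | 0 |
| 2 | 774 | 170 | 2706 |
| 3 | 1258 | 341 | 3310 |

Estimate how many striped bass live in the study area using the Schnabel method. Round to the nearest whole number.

Σ MᵢCᵢ = 0·2706 + 2706·774 + 3310·1258 = 0 + 2094444 + 4163980 = 6258424
Σ Rᵢ = 0 + 170 + 341 = 511
N̂ = 6258424 / 511 ≈ 12247.4 → 12247

N ≈ 12,247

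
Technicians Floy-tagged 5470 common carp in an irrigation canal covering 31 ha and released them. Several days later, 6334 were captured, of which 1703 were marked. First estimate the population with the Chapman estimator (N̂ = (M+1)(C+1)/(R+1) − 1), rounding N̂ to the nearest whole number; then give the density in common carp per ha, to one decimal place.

N̂ = 5471·6335/1704 − 1 = 34658785/1704 − 1 ≈ 20338.7 → 20339
Density = N̂ / area = 20339 / 31 ≈ 656.10 → 656.1 per ha

density ≈ 656.1 common carp per ha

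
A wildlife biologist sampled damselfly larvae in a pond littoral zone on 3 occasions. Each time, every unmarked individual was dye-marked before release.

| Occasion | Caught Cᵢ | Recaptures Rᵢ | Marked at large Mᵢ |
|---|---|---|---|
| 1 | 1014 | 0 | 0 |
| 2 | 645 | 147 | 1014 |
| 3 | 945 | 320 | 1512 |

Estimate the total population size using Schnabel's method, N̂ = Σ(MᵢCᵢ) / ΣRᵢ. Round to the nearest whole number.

N ≈ 4460

Σ MᵢCᵢ = 0·1014 + 1014·645 + 1512·945 = 0 + 654030 + 1428840 = 2082870
Σ Rᵢ = 0 + 147 + 320 = 467
N̂ = 2082870 / 467 ≈ 4460.1 → 4460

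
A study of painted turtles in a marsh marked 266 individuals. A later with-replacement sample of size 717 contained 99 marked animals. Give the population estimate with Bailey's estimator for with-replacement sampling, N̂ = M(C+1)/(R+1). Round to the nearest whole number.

N̂ = 266·(717+1)/(99+1) = 266·718/100 = 190988/100 ≈ 1909.9 → 1910

N ≈ 1910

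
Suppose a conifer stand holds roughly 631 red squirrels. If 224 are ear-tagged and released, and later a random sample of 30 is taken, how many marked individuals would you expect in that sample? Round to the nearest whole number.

expected recaptures ≈ 11

Expected recaptures E[R] = M·C / N.
E[R] = 224 × 30 / 631 = 6720 / 631 ≈ 10.6 → 11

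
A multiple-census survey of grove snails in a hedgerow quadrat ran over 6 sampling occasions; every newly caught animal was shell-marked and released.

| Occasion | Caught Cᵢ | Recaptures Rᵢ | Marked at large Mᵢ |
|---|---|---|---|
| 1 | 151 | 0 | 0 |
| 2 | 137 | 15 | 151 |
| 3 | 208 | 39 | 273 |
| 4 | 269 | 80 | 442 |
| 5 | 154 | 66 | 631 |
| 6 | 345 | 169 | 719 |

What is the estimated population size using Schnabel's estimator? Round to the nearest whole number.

Σ MᵢCᵢ = 0·151 + 151·137 + 273·208 + 442·269 + 631·154 + 719·345 = 0 + 20687 + 56784 + 118898 + 97174 + 248055 = 541598
Σ Rᵢ = 0 + 15 + 39 + 80 + 66 + 169 = 369
N̂ = 541598 / 369 ≈ 1467.7 → 1468

N ≈ 1468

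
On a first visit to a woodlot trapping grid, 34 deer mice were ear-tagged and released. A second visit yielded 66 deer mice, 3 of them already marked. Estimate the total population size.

N = 748

If marked individuals mix randomly, R/C ≈ M/N, giving N ≈ M·C/R.
N = (34 × 66) / 3 = 2244 / 3 = 748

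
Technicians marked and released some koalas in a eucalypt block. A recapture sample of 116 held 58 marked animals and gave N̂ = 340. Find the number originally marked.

From N = M·C/R: M = N·R / C = 340·58 / 116 = 19720 / 116 = 170.

M = 170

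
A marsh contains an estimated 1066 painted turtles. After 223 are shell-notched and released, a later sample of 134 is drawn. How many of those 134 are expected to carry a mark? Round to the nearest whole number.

expected recaptures ≈ 28

The marked fraction of the population is 223/1066, so in a sample of 134 expect C·(M/N) marked.
E[R] = 223 × 134 / 1066 = 29882 / 1066 ≈ 28.0 → 28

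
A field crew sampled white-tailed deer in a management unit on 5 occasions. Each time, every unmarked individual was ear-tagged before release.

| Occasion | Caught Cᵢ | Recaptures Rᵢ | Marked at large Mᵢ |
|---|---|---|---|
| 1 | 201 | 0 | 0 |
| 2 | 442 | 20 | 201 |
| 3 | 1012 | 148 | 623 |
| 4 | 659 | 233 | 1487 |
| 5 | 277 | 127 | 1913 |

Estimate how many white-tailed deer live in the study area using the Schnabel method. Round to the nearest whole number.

N ≈ 4222

Σ MᵢCᵢ = 0·201 + 201·442 + 623·1012 + 1487·659 + 1913·277 = 0 + 88842 + 630476 + 979933 + 529901 = 2229152
Σ Rᵢ = 0 + 20 + 148 + 233 + 127 = 528
N̂ = 2229152 / 528 ≈ 4221.9 → 4222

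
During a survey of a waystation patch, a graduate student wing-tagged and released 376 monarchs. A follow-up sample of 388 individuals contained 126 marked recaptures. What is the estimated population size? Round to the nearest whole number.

If marked individuals mix randomly, R/C ≈ M/N, giving N ≈ M·C/R.
N = (376 × 388) / 126 = 145888 / 126 ≈ 1157.8 → 1158

N ≈ 1158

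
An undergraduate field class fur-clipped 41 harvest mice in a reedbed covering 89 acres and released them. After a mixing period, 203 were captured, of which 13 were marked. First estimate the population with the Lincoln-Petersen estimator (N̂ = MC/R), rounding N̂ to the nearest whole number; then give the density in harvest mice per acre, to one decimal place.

density ≈ 7.2 harvest mice per acre

N̂ = 41·203/13 = 8323/13 ≈ 640.2 → 640
Density = N̂ / area = 640 / 89 ≈ 7.19 → 7.2 per acre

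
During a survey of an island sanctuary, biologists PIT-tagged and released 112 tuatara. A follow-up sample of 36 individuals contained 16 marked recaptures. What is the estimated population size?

N = 252

N = (112 × 36) / 16 = 4032 / 16 = 252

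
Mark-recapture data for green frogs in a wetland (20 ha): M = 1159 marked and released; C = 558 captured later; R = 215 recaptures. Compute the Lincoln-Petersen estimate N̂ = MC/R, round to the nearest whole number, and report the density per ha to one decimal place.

density ≈ 150.4 green frogs per ha

N̂ = 1159·558/215 = 646722/215 ≈ 3008.0 → 3008
Density = N̂ / area = 3008 / 20 ≈ 150.40 → 150.4 per ha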